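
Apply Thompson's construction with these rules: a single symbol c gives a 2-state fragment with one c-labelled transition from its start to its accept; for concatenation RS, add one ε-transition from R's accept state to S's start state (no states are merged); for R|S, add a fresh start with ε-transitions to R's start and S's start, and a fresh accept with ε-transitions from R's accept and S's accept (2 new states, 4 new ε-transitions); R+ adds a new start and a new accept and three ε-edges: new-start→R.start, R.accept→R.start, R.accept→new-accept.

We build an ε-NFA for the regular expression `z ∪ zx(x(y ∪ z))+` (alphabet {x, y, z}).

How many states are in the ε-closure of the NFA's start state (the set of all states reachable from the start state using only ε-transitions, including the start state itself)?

3

Work bottom-up. For each fragment F, track |ε-closure(F.start)| and whether F's accept lies in that closure (i.e. whether F accepts ε). A single-symbol fragment has closure size 1 and does not accept ε.
  y ∪ z — C = 1 + 1 + 1 = 3 (the new accept is not ε-reachable since no branch accepts ε)
  x(y ∪ z) — C equals the left operand's closure size = 1 (its accept is not ε-reachable, so the closure stops there)
  (x(y ∪ z))+ — C = 1 + 1 = 2 (the body doesn't accept ε, so the new accept is not reached)
  zx(x(y ∪ z))+ — C equals the left operand's closure size = 1 (its accept is not ε-reachable, so the closure stops there)
  z ∪ zx(x(y ∪ z))+ — C = 1 + 1 + 1 = 3 (the new accept is not ε-reachable since no branch accepts ε)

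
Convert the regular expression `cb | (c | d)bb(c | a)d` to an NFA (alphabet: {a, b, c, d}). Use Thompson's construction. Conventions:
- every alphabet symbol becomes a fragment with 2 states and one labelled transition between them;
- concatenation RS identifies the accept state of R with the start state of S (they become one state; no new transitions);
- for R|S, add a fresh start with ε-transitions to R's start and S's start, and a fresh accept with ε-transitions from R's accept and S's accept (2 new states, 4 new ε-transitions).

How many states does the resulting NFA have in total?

Building bottom-up:
Each of the 9 symbol leaves contributes a 2-state fragment.
  cb = 3 states
  c | d = 6 states
  c | a = 6 states
  (c | d)bb(c | a)d = 14 states
  cb | (c | d)bb(c | a)d = 19 states

19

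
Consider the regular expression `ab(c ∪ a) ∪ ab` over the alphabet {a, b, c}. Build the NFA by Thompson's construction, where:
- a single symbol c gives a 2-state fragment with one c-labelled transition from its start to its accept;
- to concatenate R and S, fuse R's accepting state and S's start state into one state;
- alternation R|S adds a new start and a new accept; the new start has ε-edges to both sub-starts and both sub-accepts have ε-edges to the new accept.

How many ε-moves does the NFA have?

8

Recursing over subexpressions:
Each of the 6 symbol leaves contributes 0 ε-transitions.
  c ∪ a : 4 ε-transitions
  ab(c ∪ a) : 4 ε-transitions
  ab : 0 ε-transitions
  ab(c ∪ a) ∪ ab : 8 ε-transitions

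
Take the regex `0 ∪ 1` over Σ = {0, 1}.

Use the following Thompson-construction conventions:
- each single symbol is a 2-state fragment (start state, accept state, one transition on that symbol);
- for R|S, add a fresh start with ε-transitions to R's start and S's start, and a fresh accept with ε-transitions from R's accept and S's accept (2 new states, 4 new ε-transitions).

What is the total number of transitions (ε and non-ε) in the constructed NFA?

6

Building bottom-up:
Each of the 2 symbol leaves contributes 1 transition (1 symbol, 0 ε).
  0 ∪ 1 → 6 transitions (2 symbol, 4 ε)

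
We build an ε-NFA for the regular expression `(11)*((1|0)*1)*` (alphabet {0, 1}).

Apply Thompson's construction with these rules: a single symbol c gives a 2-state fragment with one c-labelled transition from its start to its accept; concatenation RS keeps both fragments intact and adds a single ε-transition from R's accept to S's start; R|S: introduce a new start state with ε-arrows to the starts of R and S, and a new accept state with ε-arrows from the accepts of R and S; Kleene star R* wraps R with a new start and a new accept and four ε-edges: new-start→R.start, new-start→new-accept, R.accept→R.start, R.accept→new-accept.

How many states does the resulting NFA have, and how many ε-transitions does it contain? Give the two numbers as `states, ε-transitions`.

Per subexpression:
Each of the 5 symbol leaves contributes 2 states and 0 ε-transitions.
  11 — 4 states, 1 ε-transition
  (11)* — 6 states, 5 ε-transitions
  1|0 — 6 states, 4 ε-transitions
  (1|0)* — 8 states, 8 ε-transitions
  (1|0)*1 — 10 states, 9 ε-transitions
  ((1|0)*1)* — 12 states, 13 ε-transitions
  (11)*((1|0)*1)* — 18 states, 19 ε-transitions

18, 19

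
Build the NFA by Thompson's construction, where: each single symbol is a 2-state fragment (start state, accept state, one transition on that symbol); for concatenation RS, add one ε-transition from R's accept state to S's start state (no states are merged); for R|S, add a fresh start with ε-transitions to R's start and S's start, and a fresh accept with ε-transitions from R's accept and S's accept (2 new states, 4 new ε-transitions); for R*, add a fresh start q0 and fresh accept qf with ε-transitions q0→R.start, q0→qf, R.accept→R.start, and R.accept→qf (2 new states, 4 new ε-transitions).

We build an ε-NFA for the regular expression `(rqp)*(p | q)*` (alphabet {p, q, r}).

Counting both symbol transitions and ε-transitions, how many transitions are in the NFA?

Building bottom-up:
Each of the 5 symbol leaves contributes 1 transition (1 symbol, 0 ε).
  rqp → 5 transitions (3 symbol, 2 ε)
  (rqp)* → 9 transitions (3 symbol, 6 ε)
  p | q → 6 transitions (2 symbol, 4 ε)
  (p | q)* → 10 transitions (2 symbol, 8 ε)
  (rqp)*(p | q)* → 20 transitions (5 symbol, 15 ε)

20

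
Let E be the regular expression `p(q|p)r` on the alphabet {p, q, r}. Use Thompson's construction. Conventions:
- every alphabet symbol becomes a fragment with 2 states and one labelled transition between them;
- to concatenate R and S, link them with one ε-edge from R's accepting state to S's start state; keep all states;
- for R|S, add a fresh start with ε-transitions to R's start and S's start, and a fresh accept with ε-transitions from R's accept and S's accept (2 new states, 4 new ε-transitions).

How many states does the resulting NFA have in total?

10

Building bottom-up:
Each of the 4 symbol leaves contributes a 2-state fragment.
  q|p : 6 states
  p(q|p)r : 10 states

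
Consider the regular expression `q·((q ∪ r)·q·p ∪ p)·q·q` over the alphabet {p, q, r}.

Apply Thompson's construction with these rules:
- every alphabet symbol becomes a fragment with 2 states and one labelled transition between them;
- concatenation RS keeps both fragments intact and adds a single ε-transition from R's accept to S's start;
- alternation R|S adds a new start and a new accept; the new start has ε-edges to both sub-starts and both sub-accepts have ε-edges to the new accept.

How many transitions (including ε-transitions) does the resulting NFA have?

Per subexpression:
Each of the 8 symbol leaves contributes 1 transition (1 symbol, 0 ε).
  q ∪ r — 6 transitions (2 symbol, 4 ε)
  (q ∪ r)·q·p — 10 transitions (4 symbol, 6 ε)
  (q ∪ r)·q·p ∪ p — 15 transitions (5 symbol, 10 ε)
  q·((q ∪ r)·q·p ∪ p)·q·q — 21 transitions (8 symbol, 13 ε)

21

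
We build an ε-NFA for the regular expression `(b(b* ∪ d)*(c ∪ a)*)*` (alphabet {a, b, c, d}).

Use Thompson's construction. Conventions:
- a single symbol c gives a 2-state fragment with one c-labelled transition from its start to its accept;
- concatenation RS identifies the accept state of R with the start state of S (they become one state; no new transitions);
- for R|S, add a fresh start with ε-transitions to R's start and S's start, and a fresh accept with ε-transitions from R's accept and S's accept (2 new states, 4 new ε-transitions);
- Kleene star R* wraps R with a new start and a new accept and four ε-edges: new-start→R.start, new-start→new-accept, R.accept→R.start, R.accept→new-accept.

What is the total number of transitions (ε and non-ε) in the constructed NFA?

Bottom-up over the parse tree:
Each of the 5 symbol leaves contributes 1 transition (1 symbol, 0 ε).
  b* → 5 transitions (1 symbol, 4 ε)
  b* ∪ d → 10 transitions (2 symbol, 8 ε)
  (b* ∪ d)* → 14 transitions (2 symbol, 12 ε)
  c ∪ a → 6 transitions (2 symbol, 4 ε)
  (c ∪ a)* → 10 transitions (2 symbol, 8 ε)
  b(b* ∪ d)*(c ∪ a)* → 25 transitions (5 symbol, 20 ε)
  (b(b* ∪ d)*(c ∪ a)*)* → 29 transitions (5 symbol, 24 ε)

29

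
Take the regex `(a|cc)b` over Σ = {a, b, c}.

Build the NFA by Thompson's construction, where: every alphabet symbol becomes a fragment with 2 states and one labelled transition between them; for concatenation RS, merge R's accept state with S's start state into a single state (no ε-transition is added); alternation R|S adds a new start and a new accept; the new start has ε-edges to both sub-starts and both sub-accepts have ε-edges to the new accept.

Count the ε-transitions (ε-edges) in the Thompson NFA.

Per subexpression:
Each of the 4 symbol leaves contributes 0 ε-transitions.
  cc = 0 ε-transitions
  a|cc = 4 ε-transitions
  (a|cc)b = 4 ε-transitions

4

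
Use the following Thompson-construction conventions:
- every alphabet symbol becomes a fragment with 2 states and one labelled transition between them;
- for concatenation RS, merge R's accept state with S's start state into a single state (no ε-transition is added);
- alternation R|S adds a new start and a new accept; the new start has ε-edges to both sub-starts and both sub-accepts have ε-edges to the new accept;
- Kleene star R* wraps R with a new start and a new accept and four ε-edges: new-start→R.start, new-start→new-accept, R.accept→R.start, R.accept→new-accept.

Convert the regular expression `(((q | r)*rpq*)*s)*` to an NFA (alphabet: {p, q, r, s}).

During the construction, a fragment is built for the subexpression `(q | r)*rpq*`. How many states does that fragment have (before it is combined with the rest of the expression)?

Fragment for `(q | r)*rpq*`:
Each of the 5 symbol leaves contributes a 2-state fragment.
  q | r → 6 states
  (q | r)* → 8 states
  q* → 4 states
  (q | r)*rpq* → 13 states

13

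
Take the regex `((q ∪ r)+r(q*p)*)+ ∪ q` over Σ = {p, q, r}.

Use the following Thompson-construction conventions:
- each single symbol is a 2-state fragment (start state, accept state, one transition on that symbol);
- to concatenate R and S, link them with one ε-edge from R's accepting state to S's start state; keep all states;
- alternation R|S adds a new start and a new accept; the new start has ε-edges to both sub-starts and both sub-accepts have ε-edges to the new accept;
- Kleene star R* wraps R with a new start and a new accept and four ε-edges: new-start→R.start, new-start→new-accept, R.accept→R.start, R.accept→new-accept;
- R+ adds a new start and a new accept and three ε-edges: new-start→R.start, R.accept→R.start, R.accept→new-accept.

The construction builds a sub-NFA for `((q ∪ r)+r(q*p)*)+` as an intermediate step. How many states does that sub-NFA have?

Fragment for `((q ∪ r)+r(q*p)*)+`:
Each of the 5 symbol leaves contributes a 2-state fragment.
  q ∪ r — 6 states
  (q ∪ r)+ — 8 states
  q* — 4 states
  q*p — 6 states
  (q*p)* — 8 states
  (q ∪ r)+r(q*p)* — 18 states
  ((q ∪ r)+r(q*p)*)+ — 20 states

20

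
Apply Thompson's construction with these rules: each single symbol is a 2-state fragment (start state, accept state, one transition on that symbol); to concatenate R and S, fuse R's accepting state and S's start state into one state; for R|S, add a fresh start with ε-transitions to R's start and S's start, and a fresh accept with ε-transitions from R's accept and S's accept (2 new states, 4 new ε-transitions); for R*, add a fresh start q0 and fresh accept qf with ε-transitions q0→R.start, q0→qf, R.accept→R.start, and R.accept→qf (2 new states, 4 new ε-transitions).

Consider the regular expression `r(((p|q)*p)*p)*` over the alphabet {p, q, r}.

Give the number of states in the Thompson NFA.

Recursing over subexpressions:
Each of the 5 symbol leaves contributes a 2-state fragment.
  p|q — 6 states
  (p|q)* — 8 states
  (p|q)*p — 9 states
  ((p|q)*p)* — 11 states
  ((p|q)*p)*p — 12 states
  (((p|q)*p)*p)* — 14 states
  r(((p|q)*p)*p)* — 15 states

15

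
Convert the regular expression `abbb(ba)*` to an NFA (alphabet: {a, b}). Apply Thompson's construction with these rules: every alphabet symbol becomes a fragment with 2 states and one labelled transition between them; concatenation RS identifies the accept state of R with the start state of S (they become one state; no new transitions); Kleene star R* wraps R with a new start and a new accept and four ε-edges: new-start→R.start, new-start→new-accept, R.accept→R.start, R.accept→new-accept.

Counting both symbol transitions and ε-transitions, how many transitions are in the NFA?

10

Per subexpression:
Each of the 6 symbol leaves contributes 1 transition (1 symbol, 0 ε).
  ba : 2 transitions (2 symbol, 0 ε)
  (ba)* : 6 transitions (2 symbol, 4 ε)
  abbb(ba)* : 10 transitions (6 symbol, 4 ε)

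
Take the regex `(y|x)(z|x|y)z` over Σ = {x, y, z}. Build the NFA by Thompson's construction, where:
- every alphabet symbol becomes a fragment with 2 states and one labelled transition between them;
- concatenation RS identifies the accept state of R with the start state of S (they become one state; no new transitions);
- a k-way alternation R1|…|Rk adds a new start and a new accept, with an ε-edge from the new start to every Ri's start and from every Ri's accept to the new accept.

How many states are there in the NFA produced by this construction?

14

Bottom-up over the parse tree:
Each of the 6 symbol leaves contributes a 2-state fragment.
  y|x : 6 states
  z|x|y : 8 states
  (y|x)(z|x|y)z : 14 states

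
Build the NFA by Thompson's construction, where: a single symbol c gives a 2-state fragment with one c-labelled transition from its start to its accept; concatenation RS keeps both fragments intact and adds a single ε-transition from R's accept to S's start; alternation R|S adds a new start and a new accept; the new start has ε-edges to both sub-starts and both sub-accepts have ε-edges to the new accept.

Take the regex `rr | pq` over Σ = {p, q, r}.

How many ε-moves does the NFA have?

Bottom-up over the parse tree:
Each of the 4 symbol leaves contributes 0 ε-transitions.
  rr = 1 ε-transition
  pq = 1 ε-transition
  rr | pq = 6 ε-transitions

6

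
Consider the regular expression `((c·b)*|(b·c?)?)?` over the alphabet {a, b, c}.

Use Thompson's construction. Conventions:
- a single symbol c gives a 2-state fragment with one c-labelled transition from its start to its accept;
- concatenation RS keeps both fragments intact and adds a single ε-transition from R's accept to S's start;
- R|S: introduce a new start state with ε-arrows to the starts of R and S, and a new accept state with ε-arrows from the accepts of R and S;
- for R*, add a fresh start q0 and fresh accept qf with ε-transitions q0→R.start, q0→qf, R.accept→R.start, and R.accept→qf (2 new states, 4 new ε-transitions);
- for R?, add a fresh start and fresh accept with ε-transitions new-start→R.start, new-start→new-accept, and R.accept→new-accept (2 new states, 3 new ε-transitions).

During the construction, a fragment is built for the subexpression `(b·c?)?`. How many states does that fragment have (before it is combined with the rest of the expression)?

Fragment for `(b·c?)?`:
Each of the 2 symbol leaves contributes a 2-state fragment.
  c? = 4 states
  b·c? = 6 states
  (b·c?)? = 8 states

8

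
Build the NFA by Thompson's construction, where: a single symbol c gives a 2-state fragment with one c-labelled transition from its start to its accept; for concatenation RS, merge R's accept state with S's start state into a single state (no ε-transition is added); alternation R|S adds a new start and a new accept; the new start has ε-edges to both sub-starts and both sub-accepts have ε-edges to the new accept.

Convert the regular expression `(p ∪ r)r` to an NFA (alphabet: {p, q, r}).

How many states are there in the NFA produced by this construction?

Building bottom-up:
Each of the 3 symbol leaves contributes a 2-state fragment.
  p ∪ r : 6 states
  (p ∪ r)r : 7 states

7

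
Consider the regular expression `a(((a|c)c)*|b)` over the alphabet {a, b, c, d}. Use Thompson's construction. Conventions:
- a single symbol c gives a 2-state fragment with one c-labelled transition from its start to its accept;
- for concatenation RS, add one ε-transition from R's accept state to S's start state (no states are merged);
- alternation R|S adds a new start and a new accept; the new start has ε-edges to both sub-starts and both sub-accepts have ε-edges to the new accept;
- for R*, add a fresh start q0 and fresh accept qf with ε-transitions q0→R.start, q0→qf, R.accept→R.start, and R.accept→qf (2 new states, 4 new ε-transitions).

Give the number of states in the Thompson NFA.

16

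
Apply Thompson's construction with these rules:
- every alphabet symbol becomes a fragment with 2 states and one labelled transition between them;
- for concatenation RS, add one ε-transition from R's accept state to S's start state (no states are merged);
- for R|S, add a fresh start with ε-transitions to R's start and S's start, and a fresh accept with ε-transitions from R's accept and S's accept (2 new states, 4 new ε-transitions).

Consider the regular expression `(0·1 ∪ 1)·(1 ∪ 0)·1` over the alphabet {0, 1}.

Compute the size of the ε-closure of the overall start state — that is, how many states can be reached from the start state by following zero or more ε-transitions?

3

Let C(F) = |ε-closure(F.start)| within fragment F, and note whether F accepts ε. Symbol fragments have C = 1 and do not accept ε. Then:
  0·1 — C equals the left operand's closure size = 1 (its accept is not ε-reachable, so the closure stops there)
  0·1 ∪ 1 — new start ε-reaches every alternative's start; none of them accept ε, so the new accept is not reached: C = 1 + 1 + 1 = 3
  1 ∪ 0 — new start ε-reaches every alternative's start; none of them accept ε, so the new accept is not reached: C = 1 + 1 + 1 = 3
  (0·1 ∪ 1)·(1 ∪ 0)·1 — same as the first factor's closure: C = 3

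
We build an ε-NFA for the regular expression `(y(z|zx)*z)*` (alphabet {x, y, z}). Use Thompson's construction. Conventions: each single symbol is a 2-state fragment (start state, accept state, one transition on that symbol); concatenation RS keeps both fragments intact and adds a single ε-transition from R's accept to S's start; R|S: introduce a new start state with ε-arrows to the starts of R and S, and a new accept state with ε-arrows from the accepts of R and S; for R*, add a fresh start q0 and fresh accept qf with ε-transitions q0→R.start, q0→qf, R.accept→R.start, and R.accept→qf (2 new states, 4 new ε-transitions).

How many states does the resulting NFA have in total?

16

Per subexpression:
Each of the 5 symbol leaves contributes a 2-state fragment.
  zx : 4 states
  z|zx : 8 states
  (z|zx)* : 10 states
  y(z|zx)*z : 14 states
  (y(z|zx)*z)* : 16 states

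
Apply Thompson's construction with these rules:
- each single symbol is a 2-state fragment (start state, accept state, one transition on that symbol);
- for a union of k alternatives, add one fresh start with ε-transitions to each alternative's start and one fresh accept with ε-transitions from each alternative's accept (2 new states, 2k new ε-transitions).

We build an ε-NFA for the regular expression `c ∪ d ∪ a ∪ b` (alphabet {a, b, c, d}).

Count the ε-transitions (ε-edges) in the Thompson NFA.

Building bottom-up:
Each of the 4 symbol leaves contributes 0 ε-transitions.
  c ∪ d ∪ a ∪ b — 8 ε-transitions

8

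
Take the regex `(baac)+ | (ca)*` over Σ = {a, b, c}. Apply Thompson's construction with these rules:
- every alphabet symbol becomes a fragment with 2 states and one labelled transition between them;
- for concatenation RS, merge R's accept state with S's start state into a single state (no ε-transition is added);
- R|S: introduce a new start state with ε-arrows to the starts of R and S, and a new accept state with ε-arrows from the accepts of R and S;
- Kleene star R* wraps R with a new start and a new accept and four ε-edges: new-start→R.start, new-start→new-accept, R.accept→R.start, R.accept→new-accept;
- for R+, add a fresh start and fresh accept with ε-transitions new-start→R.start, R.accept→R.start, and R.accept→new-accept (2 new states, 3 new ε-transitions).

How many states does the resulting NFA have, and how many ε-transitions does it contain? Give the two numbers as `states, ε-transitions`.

14, 11

Bottom-up over the parse tree:
Each of the 6 symbol leaves contributes 2 states and 0 ε-transitions.
  baac : 5 states, 0 ε-transitions
  (baac)+ : 7 states, 3 ε-transitions
  ca : 3 states, 0 ε-transitions
  (ca)* : 5 states, 4 ε-transitions
  (baac)+ | (ca)* : 14 states, 11 ε-transitions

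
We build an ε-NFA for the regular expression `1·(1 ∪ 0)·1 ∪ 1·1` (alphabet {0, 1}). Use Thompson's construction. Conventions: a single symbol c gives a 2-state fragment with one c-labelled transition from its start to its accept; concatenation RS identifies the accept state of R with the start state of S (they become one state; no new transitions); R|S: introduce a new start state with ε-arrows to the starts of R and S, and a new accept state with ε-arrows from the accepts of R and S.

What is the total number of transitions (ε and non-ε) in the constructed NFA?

Per subexpression:
Each of the 6 symbol leaves contributes 1 transition (1 symbol, 0 ε).
  1 ∪ 0 : 6 transitions (2 symbol, 4 ε)
  1·(1 ∪ 0)·1 : 8 transitions (4 symbol, 4 ε)
  1·1 : 2 transitions (2 symbol, 0 ε)
  1·(1 ∪ 0)·1 ∪ 1·1 : 14 transitions (6 symbol, 8 ε)

14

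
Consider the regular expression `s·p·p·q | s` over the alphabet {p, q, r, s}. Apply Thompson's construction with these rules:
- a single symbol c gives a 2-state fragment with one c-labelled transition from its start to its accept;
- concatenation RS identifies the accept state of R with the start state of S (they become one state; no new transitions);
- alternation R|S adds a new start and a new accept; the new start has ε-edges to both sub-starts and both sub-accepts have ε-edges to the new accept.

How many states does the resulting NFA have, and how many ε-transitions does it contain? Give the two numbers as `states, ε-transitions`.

By structural recursion:
Each of the 5 symbol leaves contributes 2 states and 0 ε-transitions.
  s·p·p·q = 5 states, 0 ε-transitions
  s·p·p·q | s = 9 states, 4 ε-transitions

9, 4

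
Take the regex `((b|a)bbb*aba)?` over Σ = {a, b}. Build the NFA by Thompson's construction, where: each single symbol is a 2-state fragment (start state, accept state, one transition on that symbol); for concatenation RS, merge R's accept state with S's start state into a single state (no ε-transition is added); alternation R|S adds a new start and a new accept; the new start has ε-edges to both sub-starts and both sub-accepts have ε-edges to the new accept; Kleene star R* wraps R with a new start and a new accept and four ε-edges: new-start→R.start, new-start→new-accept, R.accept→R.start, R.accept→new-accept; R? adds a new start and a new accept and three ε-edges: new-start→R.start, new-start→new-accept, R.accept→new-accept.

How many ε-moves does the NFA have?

11

Recursing over subexpressions:
Each of the 8 symbol leaves contributes 0 ε-transitions.
  b|a → 4 ε-transitions
  b* → 4 ε-transitions
  (b|a)bbb*aba → 8 ε-transitions
  ((b|a)bbb*aba)? → 11 ε-transitions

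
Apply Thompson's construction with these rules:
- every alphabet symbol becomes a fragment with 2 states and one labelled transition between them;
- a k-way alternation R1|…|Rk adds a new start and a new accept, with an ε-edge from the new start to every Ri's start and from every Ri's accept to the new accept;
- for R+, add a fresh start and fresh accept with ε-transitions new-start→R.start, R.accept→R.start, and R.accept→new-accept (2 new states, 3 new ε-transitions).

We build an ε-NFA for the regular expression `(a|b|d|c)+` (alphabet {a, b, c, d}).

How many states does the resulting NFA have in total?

By structural recursion:
Each of the 4 symbol leaves contributes a 2-state fragment.
  a|b|d|c = 10 states
  (a|b|d|c)+ = 12 states

12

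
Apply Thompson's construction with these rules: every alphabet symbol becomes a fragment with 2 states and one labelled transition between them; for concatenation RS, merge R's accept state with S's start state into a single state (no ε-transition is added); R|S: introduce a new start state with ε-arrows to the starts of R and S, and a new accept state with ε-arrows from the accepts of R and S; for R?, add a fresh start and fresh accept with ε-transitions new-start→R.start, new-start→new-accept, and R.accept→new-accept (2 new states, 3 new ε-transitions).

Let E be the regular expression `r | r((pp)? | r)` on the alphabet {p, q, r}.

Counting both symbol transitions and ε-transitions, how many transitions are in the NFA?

16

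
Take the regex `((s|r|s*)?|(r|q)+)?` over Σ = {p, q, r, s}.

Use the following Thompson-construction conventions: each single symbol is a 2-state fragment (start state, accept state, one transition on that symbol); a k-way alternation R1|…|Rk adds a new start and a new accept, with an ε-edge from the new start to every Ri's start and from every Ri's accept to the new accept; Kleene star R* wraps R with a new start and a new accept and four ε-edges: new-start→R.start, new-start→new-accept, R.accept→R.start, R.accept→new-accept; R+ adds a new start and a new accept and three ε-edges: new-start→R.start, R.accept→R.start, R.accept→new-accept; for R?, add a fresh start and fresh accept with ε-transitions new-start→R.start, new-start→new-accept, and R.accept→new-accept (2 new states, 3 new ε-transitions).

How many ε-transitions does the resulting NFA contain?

27

Per subexpression:
Each of the 5 symbol leaves contributes 0 ε-transitions.
  s* — 4 ε-transitions
  s|r|s* — 10 ε-transitions
  (s|r|s*)? — 13 ε-transitions
  r|q — 4 ε-transitions
  (r|q)+ — 7 ε-transitions
  (s|r|s*)?|(r|q)+ — 24 ε-transitions
  ((s|r|s*)?|(r|q)+)? — 27 ε-transitions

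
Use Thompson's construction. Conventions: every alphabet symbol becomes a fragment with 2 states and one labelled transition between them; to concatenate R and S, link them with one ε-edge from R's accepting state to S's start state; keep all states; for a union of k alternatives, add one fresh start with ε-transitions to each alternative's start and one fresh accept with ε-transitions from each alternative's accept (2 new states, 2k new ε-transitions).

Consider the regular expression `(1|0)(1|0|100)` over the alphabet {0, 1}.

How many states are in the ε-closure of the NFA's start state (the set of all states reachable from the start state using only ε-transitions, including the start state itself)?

Let C(F) = |ε-closure(F.start)| within fragment F, and note whether F accepts ε. Symbol fragments have C = 1 and do not accept ε. Then:
  1|0 → |ε-closure| = 1 + 1 + 1 = 3 (the new accept is not ε-reachable since no branch accepts ε)
  100 → |ε-closure| equals the left operand's closure size = 1 (its accept is not ε-reachable, so the closure stops there)
  1|0|100 → |ε-closure| = 1 + 1 + 1 + 1 = 4 (the new accept is not ε-reachable since no branch accepts ε)
  (1|0)(1|0|100) → same as the first factor's closure: |ε-closure| = 3

3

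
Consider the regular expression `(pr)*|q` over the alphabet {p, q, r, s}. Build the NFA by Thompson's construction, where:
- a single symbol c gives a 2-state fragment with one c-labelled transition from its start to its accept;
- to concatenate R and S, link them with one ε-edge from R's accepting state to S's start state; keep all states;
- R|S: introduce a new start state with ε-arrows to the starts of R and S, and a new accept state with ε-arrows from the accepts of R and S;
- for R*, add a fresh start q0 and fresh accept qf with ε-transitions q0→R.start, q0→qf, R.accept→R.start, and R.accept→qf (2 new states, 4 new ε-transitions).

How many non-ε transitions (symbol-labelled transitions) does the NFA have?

Recursing over subexpressions:
Each of the 3 symbol leaves contributes exactly 1 symbol transition.
  pr = 2 symbol transitions
  (pr)* = 2 symbol transitions
  (pr)*|q = 3 symbol transitions

3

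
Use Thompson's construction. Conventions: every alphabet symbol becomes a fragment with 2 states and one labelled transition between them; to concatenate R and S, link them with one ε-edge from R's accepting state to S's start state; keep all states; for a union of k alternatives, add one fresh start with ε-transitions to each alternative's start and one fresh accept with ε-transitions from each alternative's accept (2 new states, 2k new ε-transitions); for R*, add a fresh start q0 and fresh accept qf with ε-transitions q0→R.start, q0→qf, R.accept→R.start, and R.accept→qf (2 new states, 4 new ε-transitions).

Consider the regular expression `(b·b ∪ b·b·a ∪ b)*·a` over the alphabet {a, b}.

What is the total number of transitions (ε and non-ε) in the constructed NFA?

21

Bottom-up over the parse tree:
Each of the 7 symbol leaves contributes 1 transition (1 symbol, 0 ε).
  b·b = 3 transitions (2 symbol, 1 ε)
  b·b·a = 5 transitions (3 symbol, 2 ε)
  b·b ∪ b·b·a ∪ b = 15 transitions (6 symbol, 9 ε)
  (b·b ∪ b·b·a ∪ b)* = 19 transitions (6 symbol, 13 ε)
  (b·b ∪ b·b·a ∪ b)*·a = 21 transitions (7 symbol, 14 ε)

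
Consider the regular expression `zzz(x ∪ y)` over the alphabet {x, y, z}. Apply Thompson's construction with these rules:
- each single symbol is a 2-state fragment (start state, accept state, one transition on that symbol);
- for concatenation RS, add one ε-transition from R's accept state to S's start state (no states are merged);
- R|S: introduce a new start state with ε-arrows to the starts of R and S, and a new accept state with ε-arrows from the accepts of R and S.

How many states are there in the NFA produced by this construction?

12

Building bottom-up:
Each of the 5 symbol leaves contributes a 2-state fragment.
  x ∪ y : 6 states
  zzz(x ∪ y) : 12 states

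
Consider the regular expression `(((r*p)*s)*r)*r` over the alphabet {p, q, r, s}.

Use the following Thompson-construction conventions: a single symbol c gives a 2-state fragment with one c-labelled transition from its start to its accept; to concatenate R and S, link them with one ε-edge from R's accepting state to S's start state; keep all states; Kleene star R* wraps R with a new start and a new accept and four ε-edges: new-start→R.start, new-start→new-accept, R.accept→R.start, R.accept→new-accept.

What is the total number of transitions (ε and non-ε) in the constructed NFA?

25

Per subexpression:
Each of the 5 symbol leaves contributes 1 transition (1 symbol, 0 ε).
  r* = 5 transitions (1 symbol, 4 ε)
  r*p = 7 transitions (2 symbol, 5 ε)
  (r*p)* = 11 transitions (2 symbol, 9 ε)
  (r*p)*s = 13 transitions (3 symbol, 10 ε)
  ((r*p)*s)* = 17 transitions (3 symbol, 14 ε)
  ((r*p)*s)*r = 19 transitions (4 symbol, 15 ε)
  (((r*p)*s)*r)* = 23 transitions (4 symbol, 19 ε)
  (((r*p)*s)*r)*r = 25 transitions (5 symbol, 20 ε)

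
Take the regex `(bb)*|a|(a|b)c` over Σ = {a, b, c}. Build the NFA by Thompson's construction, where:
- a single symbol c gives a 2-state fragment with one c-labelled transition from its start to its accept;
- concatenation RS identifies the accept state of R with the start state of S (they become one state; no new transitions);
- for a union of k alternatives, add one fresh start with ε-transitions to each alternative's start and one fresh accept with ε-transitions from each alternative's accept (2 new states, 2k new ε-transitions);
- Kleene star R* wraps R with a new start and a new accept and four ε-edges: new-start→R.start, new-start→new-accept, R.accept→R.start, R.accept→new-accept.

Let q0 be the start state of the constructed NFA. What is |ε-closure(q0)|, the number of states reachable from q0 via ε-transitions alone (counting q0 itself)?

9

Work bottom-up. For each fragment F, track |ε-closure(F.start)| and whether F's accept lies in that closure (i.e. whether F accepts ε). A single-symbol fragment has closure size 1 and does not accept ε.
  bb : |ε-closure| equals the left operand's closure size = 1 (its accept is not ε-reachable, so the closure stops there)
  (bb)* : |ε-closure| = 1 (new start) + 1 (body) + 1 (new accept) = 3
  a|b : new start ε-reaches every alternative's start; none of them accept ε, so the new accept is not reached: |ε-closure| = 1 + 1 + 1 = 3
  (a|b)c : |ε-closure| equals the left operand's closure size = 3 (its accept is not ε-reachable, so the closure stops there)
  (bb)*|a|(a|b)c : |ε-closure| = 1 (new start) + (3 + 1 + 3) + 1 (new accept, since some branch ε-reaches its own accept) = 9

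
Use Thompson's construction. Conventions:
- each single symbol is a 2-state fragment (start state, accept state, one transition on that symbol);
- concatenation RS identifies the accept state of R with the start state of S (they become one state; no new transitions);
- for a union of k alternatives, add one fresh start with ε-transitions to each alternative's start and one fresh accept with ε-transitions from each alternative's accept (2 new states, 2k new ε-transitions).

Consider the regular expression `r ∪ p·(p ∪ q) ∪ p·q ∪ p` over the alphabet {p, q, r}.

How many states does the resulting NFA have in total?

16

Recursing over subexpressions:
Each of the 7 symbol leaves contributes a 2-state fragment.
  p ∪ q → 6 states
  p·(p ∪ q) → 7 states
  p·q → 3 states
  r ∪ p·(p ∪ q) ∪ p·q ∪ p → 16 states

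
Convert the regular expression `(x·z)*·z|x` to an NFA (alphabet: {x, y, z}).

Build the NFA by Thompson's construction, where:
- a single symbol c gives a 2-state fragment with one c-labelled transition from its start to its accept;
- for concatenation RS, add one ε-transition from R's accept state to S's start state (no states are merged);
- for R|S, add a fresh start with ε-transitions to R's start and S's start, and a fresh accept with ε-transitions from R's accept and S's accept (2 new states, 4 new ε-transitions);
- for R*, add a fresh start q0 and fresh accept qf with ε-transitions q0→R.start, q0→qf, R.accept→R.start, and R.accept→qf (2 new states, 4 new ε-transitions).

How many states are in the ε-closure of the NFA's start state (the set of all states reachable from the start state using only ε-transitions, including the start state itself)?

6

Compute the ε-closure size of each fragment's start state recursively; a symbol fragment's start has no outgoing ε-edge, so its closure is just itself (size 1).
  x·z : same as the first factor's closure: C = 1
  (x·z)* : C = 1 (new start) + 1 (body) + 1 (new accept) = 3
  (x·z)*·z : C = 3 + 1 = 4 (closure spills across the concat boundary because the left factor accepts ε)
  (x·z)*·z|x : C = 1 + 4 + 1 = 6 (the new accept is not ε-reachable since no branch accepts ε)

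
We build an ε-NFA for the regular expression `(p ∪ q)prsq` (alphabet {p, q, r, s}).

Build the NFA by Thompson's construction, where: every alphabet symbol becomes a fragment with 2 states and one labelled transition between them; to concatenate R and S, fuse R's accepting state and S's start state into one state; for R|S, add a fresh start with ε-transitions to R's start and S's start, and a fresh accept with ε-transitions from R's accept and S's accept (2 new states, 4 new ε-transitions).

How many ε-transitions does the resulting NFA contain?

Bottom-up over the parse tree:
Each of the 6 symbol leaves contributes 0 ε-transitions.
  p ∪ q → 4 ε-transitions
  (p ∪ q)prsq → 4 ε-transitions

4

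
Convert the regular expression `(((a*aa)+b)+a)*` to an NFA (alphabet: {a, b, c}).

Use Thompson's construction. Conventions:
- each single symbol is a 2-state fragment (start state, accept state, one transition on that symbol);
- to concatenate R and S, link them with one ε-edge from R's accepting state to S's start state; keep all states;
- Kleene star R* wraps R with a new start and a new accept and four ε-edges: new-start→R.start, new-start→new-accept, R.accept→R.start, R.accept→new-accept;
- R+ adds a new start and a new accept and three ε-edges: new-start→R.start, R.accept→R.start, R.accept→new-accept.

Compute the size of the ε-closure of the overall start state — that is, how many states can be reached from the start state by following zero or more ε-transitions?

Let C(F) = |ε-closure(F.start)| within fragment F, and note whether F accepts ε. Symbol fragments have C = 1 and do not accept ε. Then:
  a* — new start has ε-edges to the inner start and to the new accept, so |ε-closure| = 2 + 1 = 3
  a*aa — the left operand accepts ε, so the closure extends into the next operand (via the concat ε-link); |ε-closure| = 3 + 1 = 4
  (a*aa)+ — |ε-closure| = 1 + 4 = 5 (the body doesn't accept ε, so the new accept is not reached)
  (a*aa)+b — same as the first factor's closure: |ε-closure| = 5
  ((a*aa)+b)+ — new start ε-reaches only the body's start; the new accept needs a symbol first: |ε-closure| = 1 + 5 = 6
  ((a*aa)+b)+a — same as the first factor's closure: |ε-closure| = 6
  (((a*aa)+b)+a)* — |ε-closure| = 1 (new start) + 6 (body) + 1 (new accept) = 8

8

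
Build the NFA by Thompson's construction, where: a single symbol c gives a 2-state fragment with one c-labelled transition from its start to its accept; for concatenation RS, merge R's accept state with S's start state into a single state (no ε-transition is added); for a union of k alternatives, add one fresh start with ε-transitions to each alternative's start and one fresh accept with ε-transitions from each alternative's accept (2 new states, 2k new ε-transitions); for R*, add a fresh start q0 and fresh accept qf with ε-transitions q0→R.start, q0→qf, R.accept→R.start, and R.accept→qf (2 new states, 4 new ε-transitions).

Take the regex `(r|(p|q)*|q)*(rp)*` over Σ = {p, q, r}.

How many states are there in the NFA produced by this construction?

Bottom-up over the parse tree:
Each of the 6 symbol leaves contributes a 2-state fragment.
  p|q → 6 states
  (p|q)* → 8 states
  r|(p|q)*|q → 14 states
  (r|(p|q)*|q)* → 16 states
  rp → 3 states
  (rp)* → 5 states
  (r|(p|q)*|q)*(rp)* → 20 states

20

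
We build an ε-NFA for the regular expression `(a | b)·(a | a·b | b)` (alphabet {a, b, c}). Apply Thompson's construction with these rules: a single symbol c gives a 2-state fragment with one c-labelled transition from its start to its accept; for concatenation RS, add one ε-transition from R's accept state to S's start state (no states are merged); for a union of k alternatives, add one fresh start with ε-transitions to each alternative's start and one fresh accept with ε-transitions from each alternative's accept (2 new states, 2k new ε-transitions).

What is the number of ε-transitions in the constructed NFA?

12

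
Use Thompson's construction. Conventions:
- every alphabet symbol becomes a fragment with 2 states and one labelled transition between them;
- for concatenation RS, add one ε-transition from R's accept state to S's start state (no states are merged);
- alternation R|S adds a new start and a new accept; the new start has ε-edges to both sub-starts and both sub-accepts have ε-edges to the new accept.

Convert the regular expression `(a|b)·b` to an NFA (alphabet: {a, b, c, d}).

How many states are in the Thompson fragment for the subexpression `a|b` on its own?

6

Fragment for `a|b`:
Each of the 2 symbol leaves contributes a 2-state fragment.
  a|b → 6 states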